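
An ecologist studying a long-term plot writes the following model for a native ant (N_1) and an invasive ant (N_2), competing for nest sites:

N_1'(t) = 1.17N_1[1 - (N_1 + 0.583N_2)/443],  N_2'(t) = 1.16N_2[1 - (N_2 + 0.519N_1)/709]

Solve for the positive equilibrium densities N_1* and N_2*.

Setting both brackets to zero gives the nullclines N_1 + 0.583N_2 = 443 and 0.519N_1 + N_2 = 709.
Substituting N_2 = 709 - 0.519N_1 into the first: N_1(1 - 0.583·0.519) = 443 - 0.583·709.
So N_1* = 29.7/0.697 = 42.5, and then N_2* = 709 - 0.519·42.5 = 687.

N_1* ≈ 42.5, N_2* ≈ 687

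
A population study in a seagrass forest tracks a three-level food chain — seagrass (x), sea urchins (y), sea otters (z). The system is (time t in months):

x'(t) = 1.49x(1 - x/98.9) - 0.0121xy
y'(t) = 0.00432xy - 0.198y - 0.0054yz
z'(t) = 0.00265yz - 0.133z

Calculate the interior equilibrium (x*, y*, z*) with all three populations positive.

x* ≈ 58.6, y* ≈ 50.2, z* ≈ 10.2

From dz/dt = 0: 0.00265y* = 0.133, so y* = 50.2.
From dx/dt = 0: 1.49(1 - x*/98.9) = 0.0121·50.2, giving x* = 98.9·(1 - 0.408) = 58.6.
From dy/dt = 0: 0.00432·58.6 - 0.198 = 0.0054z*, so z* = 0.0551/0.0054 = 10.2.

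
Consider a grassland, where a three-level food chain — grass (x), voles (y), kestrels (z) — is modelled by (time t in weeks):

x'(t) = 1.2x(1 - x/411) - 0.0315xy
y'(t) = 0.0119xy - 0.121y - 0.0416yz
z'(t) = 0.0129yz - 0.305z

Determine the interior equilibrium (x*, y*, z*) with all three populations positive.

From dz/dt = 0: 0.0129y* = 0.305, so y* = 23.6.
From dx/dt = 0: 1.2(1 - x*/411) = 0.0315·23.6, giving x* = 411·(1 - 0.621) = 156.
From dy/dt = 0: 0.0119·156 - 0.121 = 0.0416z*, so z* = 1.73/0.0416 = 41.7.

x* ≈ 156, y* ≈ 23.6, z* ≈ 41.7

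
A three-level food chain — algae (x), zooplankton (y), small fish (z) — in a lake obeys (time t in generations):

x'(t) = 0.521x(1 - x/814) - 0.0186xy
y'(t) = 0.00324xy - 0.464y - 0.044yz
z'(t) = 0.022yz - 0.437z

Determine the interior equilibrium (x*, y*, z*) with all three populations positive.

From dz/dt = 0: 0.022y* = 0.437, so y* = 19.9.
From dx/dt = 0: 0.521(1 - x*/814) = 0.0186·19.9, giving x* = 814·(1 - 0.709) = 237.
From dy/dt = 0: 0.00324·237 - 0.464 = 0.044z*, so z* = 0.303/0.044 = 6.89.

x* ≈ 237, y* ≈ 19.9, z* ≈ 6.89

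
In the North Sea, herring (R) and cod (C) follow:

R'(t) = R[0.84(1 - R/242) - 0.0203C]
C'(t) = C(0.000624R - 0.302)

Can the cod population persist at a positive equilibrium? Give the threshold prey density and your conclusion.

The predator equation gives dC/dt > 0 only when R > 0.302/0.000624 = 484.
Without the predator, R → K = 242. Since 242 < 484, the predator cannot invade.

Threshold R = 484; K < 484, so no, the predator goes extinct.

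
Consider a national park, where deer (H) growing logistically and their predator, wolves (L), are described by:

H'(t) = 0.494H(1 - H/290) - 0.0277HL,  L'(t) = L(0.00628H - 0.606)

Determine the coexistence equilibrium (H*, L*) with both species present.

H* ≈ 96.5, L* ≈ 11.9

From dL/dt = 0 with L > 0: 0.00628H* = 0.606, so H* = 96.5.
Substitute into dH/dt = 0: 0.494(1 - 96.5/290) = 0.0277L*.
The bracket is 0.667, giving L* = 0.33/0.0277 = 11.9.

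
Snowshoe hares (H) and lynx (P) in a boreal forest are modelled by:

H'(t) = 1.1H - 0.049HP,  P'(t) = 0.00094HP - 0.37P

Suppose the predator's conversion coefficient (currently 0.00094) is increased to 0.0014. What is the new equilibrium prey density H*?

At the interior fixed point, setting dP/dt = 0 with P > 0 fixes H* = (predator death rate)/(HP coefficient) — independent of the other coefficients.
With the change, H* = 0.37/0.0014 = 264; it falls from 394.

H* ≈ 264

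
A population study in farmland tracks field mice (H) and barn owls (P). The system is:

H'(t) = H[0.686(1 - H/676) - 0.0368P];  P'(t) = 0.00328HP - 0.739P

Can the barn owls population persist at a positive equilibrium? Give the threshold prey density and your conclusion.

Threshold H = 225; K > 225, so yes, the predator persists.

The predator equation gives dP/dt > 0 only when H > 0.739/0.00328 = 225.
Without the predator, H → K = 676. Since 676 > 225, the predator can invade and persist.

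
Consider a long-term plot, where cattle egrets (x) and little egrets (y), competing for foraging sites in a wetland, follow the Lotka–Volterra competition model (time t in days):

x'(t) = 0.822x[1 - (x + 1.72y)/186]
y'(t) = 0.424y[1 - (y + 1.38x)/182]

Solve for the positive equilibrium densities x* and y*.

x* ≈ 92.5, y* ≈ 54.4

Setting both brackets to zero gives the nullclines x + 1.72y = 186 and 1.38x + y = 182.
Substituting y = 182 - 1.38x into the first: x(1 - 1.72·1.38) = 186 - 1.72·182.
So x* = -127/-1.37 = 92.5, and then y* = 182 - 1.38·92.5 = 54.4.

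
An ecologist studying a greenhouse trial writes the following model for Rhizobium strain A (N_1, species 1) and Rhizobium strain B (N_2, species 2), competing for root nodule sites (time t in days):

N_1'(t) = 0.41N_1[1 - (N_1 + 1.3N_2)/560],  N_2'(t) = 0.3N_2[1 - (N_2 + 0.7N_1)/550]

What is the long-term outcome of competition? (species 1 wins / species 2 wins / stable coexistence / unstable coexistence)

species 2 excludes species 1

Compare the nullcline intercepts: K1/α12 = 560/1.3 = 431 < K2 = 550; K2/α21 = 550/0.7 = 786 > K1 = 560.
Since the inequalities point opposite ways, species 2 can invade but species 1 cannot.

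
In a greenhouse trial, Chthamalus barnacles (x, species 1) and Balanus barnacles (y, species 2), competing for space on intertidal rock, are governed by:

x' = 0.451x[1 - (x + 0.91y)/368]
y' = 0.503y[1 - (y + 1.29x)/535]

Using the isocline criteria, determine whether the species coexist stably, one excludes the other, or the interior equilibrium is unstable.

Compare the nullcline intercepts: K1/α12 = 368/0.91 = 404 < K2 = 535; K2/α21 = 535/1.29 = 415 > K1 = 368.
Since the inequalities point opposite ways, species 2 can invade but species 1 cannot.

species 2 excludes species 1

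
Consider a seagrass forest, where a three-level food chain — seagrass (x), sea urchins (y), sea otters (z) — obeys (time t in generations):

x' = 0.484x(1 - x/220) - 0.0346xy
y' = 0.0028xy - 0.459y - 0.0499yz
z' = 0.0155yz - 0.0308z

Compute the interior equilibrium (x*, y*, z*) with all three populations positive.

x* ≈ 189, y* ≈ 1.99, z* ≈ 1.39

From dz/dt = 0: 0.0155y* = 0.0308, so y* = 1.99.
From dx/dt = 0: 0.484(1 - x*/220) = 0.0346·1.99, giving x* = 220·(1 - 0.142) = 189.
From dy/dt = 0: 0.0028·189 - 0.459 = 0.0499z*, so z* = 0.0695/0.0499 = 1.39.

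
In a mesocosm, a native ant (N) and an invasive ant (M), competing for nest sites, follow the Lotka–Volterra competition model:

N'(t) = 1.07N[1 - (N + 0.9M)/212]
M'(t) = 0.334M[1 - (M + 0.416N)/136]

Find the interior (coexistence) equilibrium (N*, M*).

Setting both brackets to zero gives the nullclines N + 0.9M = 212 and 0.416N + M = 136.
Substituting M = 136 - 0.416N into the first: N(1 - 0.9·0.416) = 212 - 0.9·136.
So N* = 89.6/0.626 = 143, and then M* = 136 - 0.416·143 = 76.4.

N* ≈ 143, M* ≈ 76.4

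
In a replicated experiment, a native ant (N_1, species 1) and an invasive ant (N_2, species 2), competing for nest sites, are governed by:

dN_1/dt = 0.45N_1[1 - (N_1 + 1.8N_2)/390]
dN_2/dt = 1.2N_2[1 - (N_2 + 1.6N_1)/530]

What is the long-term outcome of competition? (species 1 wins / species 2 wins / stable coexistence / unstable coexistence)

unstable coexistence (outcome depends on initial conditions)

Compare the nullcline intercepts: K1/α12 = 390/1.8 = 217 < K2 = 530; K2/α21 = 530/1.6 = 331 < K1 = 390.
Since both are reversed, neither can invade when rare; the interior point is a saddle.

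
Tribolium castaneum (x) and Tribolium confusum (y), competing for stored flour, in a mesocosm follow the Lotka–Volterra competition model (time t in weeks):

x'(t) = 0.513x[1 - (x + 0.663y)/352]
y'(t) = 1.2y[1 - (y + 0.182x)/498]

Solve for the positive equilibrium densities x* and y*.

x* ≈ 24.8, y* ≈ 493

Setting both brackets to zero gives the nullclines x + 0.663y = 352 and 0.182x + y = 498.
Substituting y = 498 - 0.182x into the first: x(1 - 0.663·0.182) = 352 - 0.663·498.
So x* = 21.8/0.879 = 24.8, and then y* = 498 - 0.182·24.8 = 493.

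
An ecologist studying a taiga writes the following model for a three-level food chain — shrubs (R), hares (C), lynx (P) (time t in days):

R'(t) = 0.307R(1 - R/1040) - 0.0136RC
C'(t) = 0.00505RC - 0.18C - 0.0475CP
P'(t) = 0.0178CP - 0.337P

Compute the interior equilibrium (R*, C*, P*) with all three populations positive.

R* ≈ 168, C* ≈ 18.9, P* ≈ 14

From dP/dt = 0: 0.0178C* = 0.337, so C* = 18.9.
From dR/dt = 0: 0.307(1 - R*/1040) = 0.0136·18.9, giving R* = 1040·(1 - 0.839) = 168.
From dC/dt = 0: 0.00505·168 - 0.18 = 0.0475P*, so P* = 0.667/0.0475 = 14.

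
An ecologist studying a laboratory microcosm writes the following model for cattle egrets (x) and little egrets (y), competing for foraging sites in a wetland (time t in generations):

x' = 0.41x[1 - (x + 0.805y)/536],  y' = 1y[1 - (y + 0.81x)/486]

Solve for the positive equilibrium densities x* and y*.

Setting both brackets to zero gives the nullclines x + 0.805y = 536 and 0.81x + y = 486.
Substituting y = 486 - 0.81x into the first: x(1 - 0.805·0.81) = 536 - 0.805·486.
So x* = 145/0.348 = 416, and then y* = 486 - 0.81·416 = 149.

x* ≈ 416, y* ≈ 149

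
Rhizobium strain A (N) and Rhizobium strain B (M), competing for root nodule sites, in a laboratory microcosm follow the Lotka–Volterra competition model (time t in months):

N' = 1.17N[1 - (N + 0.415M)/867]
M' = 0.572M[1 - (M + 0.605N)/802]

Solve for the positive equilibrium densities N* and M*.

Setting both brackets to zero gives the nullclines N + 0.415M = 867 and 0.605N + M = 802.
Substituting M = 802 - 0.605N into the first: N(1 - 0.415·0.605) = 867 - 0.415·802.
So N* = 534/0.749 = 713, and then M* = 802 - 0.605·713 = 370.

N* ≈ 713, M* ≈ 370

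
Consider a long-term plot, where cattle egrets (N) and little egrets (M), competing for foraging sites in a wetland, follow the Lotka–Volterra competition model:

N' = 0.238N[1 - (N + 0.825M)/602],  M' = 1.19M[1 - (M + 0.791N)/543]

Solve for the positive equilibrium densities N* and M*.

Setting both brackets to zero gives the nullclines N + 0.825M = 602 and 0.791N + M = 543.
Substituting M = 543 - 0.791N into the first: N(1 - 0.825·0.791) = 602 - 0.825·543.
So N* = 154/0.347 = 443, and then M* = 543 - 0.791·443 = 192.

N* ≈ 443, M* ≈ 192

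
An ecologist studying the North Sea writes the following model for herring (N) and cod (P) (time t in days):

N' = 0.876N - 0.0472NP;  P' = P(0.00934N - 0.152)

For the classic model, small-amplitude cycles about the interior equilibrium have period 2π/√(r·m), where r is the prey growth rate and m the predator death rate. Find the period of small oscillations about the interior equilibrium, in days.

Here r = 0.876 and m = 0.152, so r·m = 0.133.
ω = √0.133 = 0.365 per day, hence T = 2π/ω ≈ 17.2 days.

T ≈ 17.2 days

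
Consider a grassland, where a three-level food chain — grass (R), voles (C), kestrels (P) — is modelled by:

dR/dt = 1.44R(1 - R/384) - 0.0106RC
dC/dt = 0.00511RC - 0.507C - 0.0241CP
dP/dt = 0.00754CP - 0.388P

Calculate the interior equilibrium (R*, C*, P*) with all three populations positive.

From dP/dt = 0: 0.00754C* = 0.388, so C* = 51.5.
From dR/dt = 0: 1.44(1 - R*/384) = 0.0106·51.5, giving R* = 384·(1 - 0.379) = 239.
From dC/dt = 0: 0.00511·239 - 0.507 = 0.0241P*, so P* = 0.712/0.0241 = 29.5.

R* ≈ 239, C* ≈ 51.5, P* ≈ 29.5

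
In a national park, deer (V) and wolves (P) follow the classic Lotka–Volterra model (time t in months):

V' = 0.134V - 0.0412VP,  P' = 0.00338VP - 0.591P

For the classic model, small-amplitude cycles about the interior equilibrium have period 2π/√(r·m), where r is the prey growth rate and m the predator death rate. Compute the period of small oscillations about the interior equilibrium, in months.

T ≈ 22.3 months

Here r = 0.134 and m = 0.591, so r·m = 0.0792.
ω = √0.0792 = 0.281 per month, hence T = 2π/ω ≈ 22.3 months.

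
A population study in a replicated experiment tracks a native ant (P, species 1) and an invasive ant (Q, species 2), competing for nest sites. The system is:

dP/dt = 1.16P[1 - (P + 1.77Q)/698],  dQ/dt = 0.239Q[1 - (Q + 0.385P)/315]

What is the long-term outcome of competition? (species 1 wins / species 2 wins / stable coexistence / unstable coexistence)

stable coexistence

Compare the nullcline intercepts: K1/α12 = 698/1.77 = 394 > K2 = 315; K2/α21 = 315/0.385 = 818 > K1 = 698.
Since both inequalities hold, each species can invade when rare, so the interior equilibrium is stable.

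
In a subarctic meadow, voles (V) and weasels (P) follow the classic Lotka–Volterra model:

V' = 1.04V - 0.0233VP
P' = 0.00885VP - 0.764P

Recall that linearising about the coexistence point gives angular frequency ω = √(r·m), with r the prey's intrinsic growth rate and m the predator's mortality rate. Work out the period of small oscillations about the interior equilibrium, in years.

Here r = 1.04 and m = 0.764, so r·m = 0.795.
ω = √0.795 = 0.891 per year, hence T = 2π/ω ≈ 7.05 years.

T ≈ 7.05 years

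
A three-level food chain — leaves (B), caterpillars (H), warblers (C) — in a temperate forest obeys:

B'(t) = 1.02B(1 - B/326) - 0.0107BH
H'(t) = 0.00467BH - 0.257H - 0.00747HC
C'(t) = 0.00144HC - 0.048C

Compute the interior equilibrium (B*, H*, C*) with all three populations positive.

From dC/dt = 0: 0.00144H* = 0.048, so H* = 33.3.
From dB/dt = 0: 1.02(1 - B*/326) = 0.0107·33.3, giving B* = 326·(1 - 0.35) = 212.
From dH/dt = 0: 0.00467·212 - 0.257 = 0.00747C*, so C* = 0.733/0.00747 = 98.1.

B* ≈ 212, H* ≈ 33.3, C* ≈ 98.1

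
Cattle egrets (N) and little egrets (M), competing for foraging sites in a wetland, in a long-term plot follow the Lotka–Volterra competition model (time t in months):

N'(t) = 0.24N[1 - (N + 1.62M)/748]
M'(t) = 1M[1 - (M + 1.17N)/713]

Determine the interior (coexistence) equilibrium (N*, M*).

Setting both brackets to zero gives the nullclines N + 1.62M = 748 and 1.17N + M = 713.
Substituting M = 713 - 1.17N into the first: N(1 - 1.62·1.17) = 748 - 1.62·713.
So N* = -407/-0.895 = 455, and then M* = 713 - 1.17·455 = 181.

N* ≈ 455, M* ≈ 181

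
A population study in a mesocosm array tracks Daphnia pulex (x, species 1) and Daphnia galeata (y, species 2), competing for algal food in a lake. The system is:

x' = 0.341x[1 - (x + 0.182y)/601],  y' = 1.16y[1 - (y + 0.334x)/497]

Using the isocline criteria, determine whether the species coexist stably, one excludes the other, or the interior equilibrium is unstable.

Compare the nullcline intercepts: K1/α12 = 601/0.182 = 3300 > K2 = 497; K2/α21 = 497/0.334 = 1490 > K1 = 601.
Since both inequalities hold, each species can invade when rare, so the interior equilibrium is stable.

stable coexistence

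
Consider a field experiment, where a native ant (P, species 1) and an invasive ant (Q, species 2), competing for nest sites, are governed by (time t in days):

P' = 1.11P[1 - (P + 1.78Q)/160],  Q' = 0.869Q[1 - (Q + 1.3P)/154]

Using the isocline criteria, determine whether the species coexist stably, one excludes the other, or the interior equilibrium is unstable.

unstable coexistence (outcome depends on initial conditions)

Compare the nullcline intercepts: K1/α12 = 160/1.78 = 89.9 < K2 = 154; K2/α21 = 154/1.3 = 118 < K1 = 160.
Since both are reversed, neither can invade when rare; the interior point is a saddle.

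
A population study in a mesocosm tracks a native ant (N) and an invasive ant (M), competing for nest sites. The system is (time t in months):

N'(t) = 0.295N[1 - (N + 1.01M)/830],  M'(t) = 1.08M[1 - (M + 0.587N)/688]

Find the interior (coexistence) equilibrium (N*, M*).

N* ≈ 332, M* ≈ 493

Setting both brackets to zero gives the nullclines N + 1.01M = 830 and 0.587N + M = 688.
Substituting M = 688 - 0.587N into the first: N(1 - 1.01·0.587) = 830 - 1.01·688.
So N* = 135/0.407 = 332, and then M* = 688 - 0.587·332 = 493.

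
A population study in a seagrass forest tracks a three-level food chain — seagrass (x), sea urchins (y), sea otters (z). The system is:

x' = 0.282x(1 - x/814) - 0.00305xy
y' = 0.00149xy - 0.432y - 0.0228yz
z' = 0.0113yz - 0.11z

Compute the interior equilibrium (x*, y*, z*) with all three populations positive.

x* ≈ 728, y* ≈ 9.73, z* ≈ 28.6

From dz/dt = 0: 0.0113y* = 0.11, so y* = 9.73.
From dx/dt = 0: 0.282(1 - x*/814) = 0.00305·9.73, giving x* = 814·(1 - 0.105) = 728.
From dy/dt = 0: 0.00149·728 - 0.432 = 0.0228z*, so z* = 0.653/0.0228 = 28.6.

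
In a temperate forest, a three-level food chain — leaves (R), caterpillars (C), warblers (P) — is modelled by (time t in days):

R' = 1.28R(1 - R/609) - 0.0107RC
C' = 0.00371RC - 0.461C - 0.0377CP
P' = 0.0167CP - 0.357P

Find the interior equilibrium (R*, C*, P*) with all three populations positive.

R* ≈ 500, C* ≈ 21.4, P* ≈ 37

From dP/dt = 0: 0.0167C* = 0.357, so C* = 21.4.
From dR/dt = 0: 1.28(1 - R*/609) = 0.0107·21.4, giving R* = 609·(1 - 0.179) = 500.
From dC/dt = 0: 0.00371·500 - 0.461 = 0.0377P*, so P* = 1.39/0.0377 = 37.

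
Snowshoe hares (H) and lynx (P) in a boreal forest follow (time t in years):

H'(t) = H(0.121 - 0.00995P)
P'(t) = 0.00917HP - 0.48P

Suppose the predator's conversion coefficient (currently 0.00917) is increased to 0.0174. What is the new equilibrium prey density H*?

H* ≈ 27.6

At the interior fixed point, setting dP/dt = 0 with P > 0 fixes H* = (predator death rate)/(HP coefficient) — independent of the other coefficients.
With the change, H* = 0.48/0.0174 = 27.6; it falls from 52.3.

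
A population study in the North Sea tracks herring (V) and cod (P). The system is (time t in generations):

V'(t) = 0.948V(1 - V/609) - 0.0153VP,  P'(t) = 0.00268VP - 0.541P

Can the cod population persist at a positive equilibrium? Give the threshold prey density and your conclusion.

Threshold V = 202; K > 202, so yes, the predator persists.

The predator equation gives dP/dt > 0 only when V > 0.541/0.00268 = 202.
Without the predator, V → K = 609. Since 609 > 202, the predator can invade and persist.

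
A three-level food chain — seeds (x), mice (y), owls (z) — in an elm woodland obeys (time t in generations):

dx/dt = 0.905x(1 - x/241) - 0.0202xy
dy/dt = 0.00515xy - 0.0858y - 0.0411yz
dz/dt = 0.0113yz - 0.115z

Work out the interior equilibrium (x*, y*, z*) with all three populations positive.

From dz/dt = 0: 0.0113y* = 0.115, so y* = 10.2.
From dx/dt = 0: 0.905(1 - x*/241) = 0.0202·10.2, giving x* = 241·(1 - 0.227) = 186.
From dy/dt = 0: 0.00515·186 - 0.0858 = 0.0411z*, so z* = 0.873/0.0411 = 21.3.

x* ≈ 186, y* ≈ 10.2, z* ≈ 21.3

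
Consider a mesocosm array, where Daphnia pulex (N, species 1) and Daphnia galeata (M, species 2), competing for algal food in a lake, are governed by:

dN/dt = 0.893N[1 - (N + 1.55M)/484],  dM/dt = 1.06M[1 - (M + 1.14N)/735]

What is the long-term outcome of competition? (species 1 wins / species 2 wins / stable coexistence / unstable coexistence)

Compare the nullcline intercepts: K1/α12 = 484/1.55 = 312 < K2 = 735; K2/α21 = 735/1.14 = 645 > K1 = 484.
Since the inequalities point opposite ways, species 2 can invade but species 1 cannot.

species 2 excludes species 1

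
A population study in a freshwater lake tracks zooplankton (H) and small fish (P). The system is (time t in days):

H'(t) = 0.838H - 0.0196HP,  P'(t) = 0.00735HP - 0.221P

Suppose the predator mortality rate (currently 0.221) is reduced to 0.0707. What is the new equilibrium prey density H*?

H* ≈ 9.62

At the interior fixed point, setting dP/dt = 0 with P > 0 fixes H* = (predator death rate)/(HP coefficient) — independent of the other coefficients.
With the change, H* = 0.0707/0.00735 = 9.62; it falls from 30.1.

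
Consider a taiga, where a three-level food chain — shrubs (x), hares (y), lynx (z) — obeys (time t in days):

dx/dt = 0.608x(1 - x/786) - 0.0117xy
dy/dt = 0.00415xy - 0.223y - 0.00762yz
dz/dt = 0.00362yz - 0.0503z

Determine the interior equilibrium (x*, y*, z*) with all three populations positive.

From dz/dt = 0: 0.00362y* = 0.0503, so y* = 13.9.
From dx/dt = 0: 0.608(1 - x*/786) = 0.0117·13.9, giving x* = 786·(1 - 0.267) = 576.
From dy/dt = 0: 0.00415·576 - 0.223 = 0.00762z*, so z* = 2.17/0.00762 = 284.

x* ≈ 576, y* ≈ 13.9, z* ≈ 284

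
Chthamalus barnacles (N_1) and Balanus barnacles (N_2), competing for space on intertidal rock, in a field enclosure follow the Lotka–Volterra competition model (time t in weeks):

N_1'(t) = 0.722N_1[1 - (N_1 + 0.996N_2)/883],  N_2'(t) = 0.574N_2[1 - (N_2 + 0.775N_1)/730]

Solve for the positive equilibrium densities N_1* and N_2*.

N_1* ≈ 684, N_2* ≈ 200

Setting both brackets to zero gives the nullclines N_1 + 0.996N_2 = 883 and 0.775N_1 + N_2 = 730.
Substituting N_2 = 730 - 0.775N_1 into the first: N_1(1 - 0.996·0.775) = 883 - 0.996·730.
So N_1* = 156/0.228 = 684, and then N_2* = 730 - 0.775·684 = 200.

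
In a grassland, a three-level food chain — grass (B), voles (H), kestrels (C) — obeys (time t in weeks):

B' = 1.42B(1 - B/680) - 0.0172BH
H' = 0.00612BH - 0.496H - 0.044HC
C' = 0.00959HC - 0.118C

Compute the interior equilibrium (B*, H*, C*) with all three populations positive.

From dC/dt = 0: 0.00959H* = 0.118, so H* = 12.3.
From dB/dt = 0: 1.42(1 - B*/680) = 0.0172·12.3, giving B* = 680·(1 - 0.149) = 579.
From dH/dt = 0: 0.00612·579 - 0.496 = 0.044C*, so C* = 3.05/0.044 = 69.2.

B* ≈ 579, H* ≈ 12.3, C* ≈ 69.2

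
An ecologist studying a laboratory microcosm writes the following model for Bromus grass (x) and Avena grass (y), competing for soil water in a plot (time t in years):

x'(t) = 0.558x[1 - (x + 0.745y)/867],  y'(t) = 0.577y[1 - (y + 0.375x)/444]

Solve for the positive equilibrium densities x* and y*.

Setting both brackets to zero gives the nullclines x + 0.745y = 867 and 0.375x + y = 444.
Substituting y = 444 - 0.375x into the first: x(1 - 0.745·0.375) = 867 - 0.745·444.
So x* = 536/0.721 = 744, and then y* = 444 - 0.375·744 = 165.

x* ≈ 744, y* ≈ 165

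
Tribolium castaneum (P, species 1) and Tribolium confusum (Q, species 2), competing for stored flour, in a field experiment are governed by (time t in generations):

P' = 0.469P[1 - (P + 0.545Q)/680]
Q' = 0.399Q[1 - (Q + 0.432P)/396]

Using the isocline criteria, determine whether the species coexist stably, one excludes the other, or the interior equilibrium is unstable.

stable coexistence

Compare the nullcline intercepts: K1/α12 = 680/0.545 = 1250 > K2 = 396; K2/α21 = 396/0.432 = 917 > K1 = 680.
Since both inequalities hold, each species can invade when rare, so the interior equilibrium is stable.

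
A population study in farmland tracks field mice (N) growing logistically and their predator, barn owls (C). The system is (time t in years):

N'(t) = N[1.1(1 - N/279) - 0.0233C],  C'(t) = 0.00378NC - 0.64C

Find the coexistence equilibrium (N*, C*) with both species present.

N* ≈ 169, C* ≈ 18.6

From dC/dt = 0 with C > 0: 0.00378N* = 0.64, so N* = 169.
Substitute into dN/dt = 0: 1.1(1 - 169/279) = 0.0233C*.
The bracket is 0.393, giving C* = 0.432/0.0233 = 18.6.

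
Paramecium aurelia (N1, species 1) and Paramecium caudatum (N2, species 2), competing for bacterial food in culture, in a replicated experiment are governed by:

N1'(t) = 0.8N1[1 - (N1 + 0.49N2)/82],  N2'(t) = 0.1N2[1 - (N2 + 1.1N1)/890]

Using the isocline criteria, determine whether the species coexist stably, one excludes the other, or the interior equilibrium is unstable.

Compare the nullcline intercepts: K1/α12 = 82/0.49 = 167 < K2 = 890; K2/α21 = 890/1.1 = 809 > K1 = 82.
Since the inequalities point opposite ways, species 2 can invade but species 1 cannot.

species 2 excludes species 1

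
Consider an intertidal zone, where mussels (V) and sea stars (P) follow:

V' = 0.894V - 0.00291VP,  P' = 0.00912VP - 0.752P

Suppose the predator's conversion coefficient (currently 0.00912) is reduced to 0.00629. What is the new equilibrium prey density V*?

V* ≈ 120

At the interior fixed point, setting dP/dt = 0 with P > 0 fixes V* = (predator death rate)/(VP coefficient) — independent of the other coefficients.
With the change, V* = 0.752/0.00629 = 120; it rises from 82.5.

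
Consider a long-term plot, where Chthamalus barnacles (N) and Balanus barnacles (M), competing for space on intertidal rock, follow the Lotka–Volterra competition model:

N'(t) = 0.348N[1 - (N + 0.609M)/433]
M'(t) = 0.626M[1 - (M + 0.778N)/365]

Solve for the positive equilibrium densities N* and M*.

N* ≈ 400, M* ≈ 53.5

Setting both brackets to zero gives the nullclines N + 0.609M = 433 and 0.778N + M = 365.
Substituting M = 365 - 0.778N into the first: N(1 - 0.609·0.778) = 433 - 0.609·365.
So N* = 211/0.526 = 400, and then M* = 365 - 0.778·400 = 53.5.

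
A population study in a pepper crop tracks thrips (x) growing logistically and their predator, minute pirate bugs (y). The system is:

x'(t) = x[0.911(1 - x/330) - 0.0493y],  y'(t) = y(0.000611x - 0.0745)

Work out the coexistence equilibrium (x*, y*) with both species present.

x* ≈ 122, y* ≈ 11.7

From dy/dt = 0 with y > 0: 0.000611x* = 0.0745, so x* = 122.
Substitute into dx/dt = 0: 0.911(1 - 122/330) = 0.0493y*.
The bracket is 0.631, giving y* = 0.574/0.0493 = 11.7.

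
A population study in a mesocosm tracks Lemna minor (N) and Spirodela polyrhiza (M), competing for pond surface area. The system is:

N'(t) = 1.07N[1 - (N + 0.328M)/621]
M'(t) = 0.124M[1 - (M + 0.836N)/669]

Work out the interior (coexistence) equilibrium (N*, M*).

Setting both brackets to zero gives the nullclines N + 0.328M = 621 and 0.836N + M = 669.
Substituting M = 669 - 0.836N into the first: N(1 - 0.328·0.836) = 621 - 0.328·669.
So N* = 402/0.726 = 553, and then M* = 669 - 0.836·553 = 206.

N* ≈ 553, M* ≈ 206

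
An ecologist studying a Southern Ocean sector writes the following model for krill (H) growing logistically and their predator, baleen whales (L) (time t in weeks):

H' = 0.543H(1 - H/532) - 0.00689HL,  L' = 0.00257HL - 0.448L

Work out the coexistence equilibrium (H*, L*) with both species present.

H* ≈ 174, L* ≈ 53

From dL/dt = 0 with L > 0: 0.00257H* = 0.448, so H* = 174.
Substitute into dH/dt = 0: 0.543(1 - 174/532) = 0.00689L*.
The bracket is 0.672, giving L* = 0.365/0.00689 = 53.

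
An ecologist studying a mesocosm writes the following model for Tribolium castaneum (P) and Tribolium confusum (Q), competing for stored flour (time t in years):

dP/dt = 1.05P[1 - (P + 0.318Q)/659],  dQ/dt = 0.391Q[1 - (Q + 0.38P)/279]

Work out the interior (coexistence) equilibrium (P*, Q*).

P* ≈ 649, Q* ≈ 32.5

Setting both brackets to zero gives the nullclines P + 0.318Q = 659 and 0.38P + Q = 279.
Substituting Q = 279 - 0.38P into the first: P(1 - 0.318·0.38) = 659 - 0.318·279.
So P* = 570/0.879 = 649, and then Q* = 279 - 0.38·649 = 32.5.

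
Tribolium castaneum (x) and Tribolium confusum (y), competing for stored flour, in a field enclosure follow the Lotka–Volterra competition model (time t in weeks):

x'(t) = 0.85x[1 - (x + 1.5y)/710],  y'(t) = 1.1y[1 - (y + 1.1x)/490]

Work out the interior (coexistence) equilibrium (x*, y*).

x* ≈ 38.5, y* ≈ 448

Setting both brackets to zero gives the nullclines x + 1.5y = 710 and 1.1x + y = 490.
Substituting y = 490 - 1.1x into the first: x(1 - 1.5·1.1) = 710 - 1.5·490.
So x* = -25/-0.65 = 38.5, and then y* = 490 - 1.1·38.5 = 448.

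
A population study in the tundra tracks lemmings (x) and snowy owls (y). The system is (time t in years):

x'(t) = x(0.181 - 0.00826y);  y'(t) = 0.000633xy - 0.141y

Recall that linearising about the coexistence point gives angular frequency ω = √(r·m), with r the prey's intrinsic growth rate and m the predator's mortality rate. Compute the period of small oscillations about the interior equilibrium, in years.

Here r = 0.181 and m = 0.141, so r·m = 0.0255.
ω = √0.0255 = 0.16 per year, hence T = 2π/ω ≈ 39.3 years.

T ≈ 39.3 years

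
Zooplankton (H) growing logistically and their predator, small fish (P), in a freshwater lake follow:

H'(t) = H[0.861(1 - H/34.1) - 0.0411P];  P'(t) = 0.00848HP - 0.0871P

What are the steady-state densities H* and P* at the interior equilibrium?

H* ≈ 10.3, P* ≈ 14.6

From dP/dt = 0 with P > 0: 0.00848H* = 0.0871, so H* = 10.3.
Substitute into dH/dt = 0: 0.861(1 - 10.3/34.1) = 0.0411P*.
The bracket is 0.699, giving P* = 0.602/0.0411 = 14.6.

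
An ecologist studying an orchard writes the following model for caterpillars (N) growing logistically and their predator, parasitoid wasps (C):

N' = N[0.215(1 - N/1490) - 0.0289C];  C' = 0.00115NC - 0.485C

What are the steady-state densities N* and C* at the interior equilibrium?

N* ≈ 422, C* ≈ 5.33

From dC/dt = 0 with C > 0: 0.00115N* = 0.485, so N* = 422.
Substitute into dN/dt = 0: 0.215(1 - 422/1490) = 0.0289C*.
The bracket is 0.717, giving C* = 0.154/0.0289 = 5.33.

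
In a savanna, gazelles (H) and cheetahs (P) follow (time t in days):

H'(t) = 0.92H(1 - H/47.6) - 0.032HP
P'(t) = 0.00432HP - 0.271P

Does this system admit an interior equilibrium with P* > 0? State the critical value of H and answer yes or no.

Threshold H = 62.7; K < 62.7, so no, the predator goes extinct.

The predator equation gives dP/dt > 0 only when H > 0.271/0.00432 = 62.7.
Without the predator, H → K = 47.6. Since 47.6 < 62.7, the predator cannot invade.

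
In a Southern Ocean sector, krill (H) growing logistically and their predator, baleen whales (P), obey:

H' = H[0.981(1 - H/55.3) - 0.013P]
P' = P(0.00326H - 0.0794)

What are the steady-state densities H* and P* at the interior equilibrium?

H* ≈ 24.4, P* ≈ 42.2

From dP/dt = 0 with P > 0: 0.00326H* = 0.0794, so H* = 24.4.
Substitute into dH/dt = 0: 0.981(1 - 24.4/55.3) = 0.013P*.
The bracket is 0.56, giving P* = 0.549/0.013 = 42.2.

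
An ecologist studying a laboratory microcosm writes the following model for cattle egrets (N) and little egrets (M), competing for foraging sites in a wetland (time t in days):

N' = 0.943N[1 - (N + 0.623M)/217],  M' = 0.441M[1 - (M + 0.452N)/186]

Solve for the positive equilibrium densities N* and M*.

Setting both brackets to zero gives the nullclines N + 0.623M = 217 and 0.452N + M = 186.
Substituting M = 186 - 0.452N into the first: N(1 - 0.623·0.452) = 217 - 0.623·186.
So N* = 101/0.718 = 141, and then M* = 186 - 0.452·141 = 122.

N* ≈ 141, M* ≈ 122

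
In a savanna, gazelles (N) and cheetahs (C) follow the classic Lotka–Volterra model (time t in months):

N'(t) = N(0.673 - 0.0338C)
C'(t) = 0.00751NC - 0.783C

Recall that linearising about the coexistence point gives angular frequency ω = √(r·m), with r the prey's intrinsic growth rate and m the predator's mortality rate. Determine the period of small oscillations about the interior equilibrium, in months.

Here r = 0.673 and m = 0.783, so r·m = 0.527.
ω = √0.527 = 0.726 per month, hence T = 2π/ω ≈ 8.66 months.

T ≈ 8.66 months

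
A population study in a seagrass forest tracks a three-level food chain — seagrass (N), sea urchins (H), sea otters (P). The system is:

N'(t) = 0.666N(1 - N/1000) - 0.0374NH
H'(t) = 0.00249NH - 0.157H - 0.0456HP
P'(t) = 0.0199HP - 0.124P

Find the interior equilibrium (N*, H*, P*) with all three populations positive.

From dP/dt = 0: 0.0199H* = 0.124, so H* = 6.23.
From dN/dt = 0: 0.666(1 - N*/1000) = 0.0374·6.23, giving N* = 1000·(1 - 0.35) = 650.
From dH/dt = 0: 0.00249·650 - 0.157 = 0.0456P*, so P* = 1.46/0.0456 = 32.1.

N* ≈ 650, H* ≈ 6.23, P* ≈ 32.1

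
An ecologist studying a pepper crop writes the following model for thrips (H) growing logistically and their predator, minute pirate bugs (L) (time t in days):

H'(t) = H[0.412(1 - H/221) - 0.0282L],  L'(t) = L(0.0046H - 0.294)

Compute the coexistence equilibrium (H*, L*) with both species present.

From dL/dt = 0 with L > 0: 0.0046H* = 0.294, so H* = 63.9.
Substitute into dH/dt = 0: 0.412(1 - 63.9/221) = 0.0282L*.
The bracket is 0.711, giving L* = 0.293/0.0282 = 10.4.

H* ≈ 63.9, L* ≈ 10.4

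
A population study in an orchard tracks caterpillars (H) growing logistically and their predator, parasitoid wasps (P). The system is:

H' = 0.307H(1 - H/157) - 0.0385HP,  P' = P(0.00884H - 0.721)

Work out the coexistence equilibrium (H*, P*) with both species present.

H* ≈ 81.6, P* ≈ 3.83

From dP/dt = 0 with P > 0: 0.00884H* = 0.721, so H* = 81.6.
Substitute into dH/dt = 0: 0.307(1 - 81.6/157) = 0.0385P*.
The bracket is 0.481, giving P* = 0.148/0.0385 = 3.83.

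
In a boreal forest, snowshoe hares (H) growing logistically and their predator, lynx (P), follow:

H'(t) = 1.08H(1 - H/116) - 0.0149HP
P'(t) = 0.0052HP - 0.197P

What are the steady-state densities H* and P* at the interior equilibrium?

From dP/dt = 0 with P > 0: 0.0052H* = 0.197, so H* = 37.9.
Substitute into dH/dt = 0: 1.08(1 - 37.9/116) = 0.0149P*.
The bracket is 0.673, giving P* = 0.727/0.0149 = 48.8.

H* ≈ 37.9, P* ≈ 48.8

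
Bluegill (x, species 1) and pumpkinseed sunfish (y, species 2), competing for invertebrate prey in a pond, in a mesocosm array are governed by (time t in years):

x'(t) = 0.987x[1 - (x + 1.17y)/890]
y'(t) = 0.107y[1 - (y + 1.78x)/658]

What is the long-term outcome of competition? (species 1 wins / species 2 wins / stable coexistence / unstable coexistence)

species 1 excludes species 2

Compare the nullcline intercepts: K1/α12 = 890/1.17 = 761 > K2 = 658; K2/α21 = 658/1.78 = 370 < K1 = 890.
Since the inequalities point opposite ways, species 1 can invade but species 2 cannot.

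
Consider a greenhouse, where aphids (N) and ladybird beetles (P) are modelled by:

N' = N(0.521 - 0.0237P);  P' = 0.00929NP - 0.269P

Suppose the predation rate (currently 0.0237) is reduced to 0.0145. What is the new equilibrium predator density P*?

P* ≈ 35.9

At the interior fixed point, setting dN/dt = 0 with N > 0 fixes P* = (prey growth rate)/(NP coefficient) — independent of the other coefficients.
With the change, P* = 0.521/0.0145 = 35.9; it rises from 22.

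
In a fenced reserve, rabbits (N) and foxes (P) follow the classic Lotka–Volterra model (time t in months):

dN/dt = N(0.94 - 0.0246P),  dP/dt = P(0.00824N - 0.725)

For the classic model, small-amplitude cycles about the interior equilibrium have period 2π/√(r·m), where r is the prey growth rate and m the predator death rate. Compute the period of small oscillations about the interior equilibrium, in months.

T ≈ 7.61 months

Here r = 0.94 and m = 0.725, so r·m = 0.681.
ω = √0.681 = 0.826 per month, hence T = 2π/ω ≈ 7.61 months.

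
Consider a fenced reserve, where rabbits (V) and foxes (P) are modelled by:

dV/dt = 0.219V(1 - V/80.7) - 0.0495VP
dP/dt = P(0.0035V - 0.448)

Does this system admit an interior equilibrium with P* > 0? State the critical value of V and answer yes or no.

Threshold V = 128; K < 128, so no, the predator goes extinct.

The predator equation gives dP/dt > 0 only when V > 0.448/0.0035 = 128.
Without the predator, V → K = 80.7. Since 80.7 < 128, the predator cannot invade.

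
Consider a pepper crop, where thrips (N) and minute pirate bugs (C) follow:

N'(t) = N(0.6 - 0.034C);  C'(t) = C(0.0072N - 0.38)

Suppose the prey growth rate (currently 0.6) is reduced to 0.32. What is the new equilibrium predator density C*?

At the interior fixed point, setting dN/dt = 0 with N > 0 fixes C* = (prey growth rate)/(NC coefficient) — independent of the other coefficients.
With the change, C* = 0.32/0.034 = 9.41; it falls from 17.6.

C* ≈ 9.41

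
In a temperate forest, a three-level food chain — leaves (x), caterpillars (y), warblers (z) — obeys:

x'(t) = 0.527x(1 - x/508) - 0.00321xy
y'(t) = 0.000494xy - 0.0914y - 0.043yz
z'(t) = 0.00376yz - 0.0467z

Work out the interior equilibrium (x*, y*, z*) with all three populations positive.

From dz/dt = 0: 0.00376y* = 0.0467, so y* = 12.4.
From dx/dt = 0: 0.527(1 - x*/508) = 0.00321·12.4, giving x* = 508·(1 - 0.0757) = 470.
From dy/dt = 0: 0.000494·470 - 0.0914 = 0.043z*, so z* = 0.141/0.043 = 3.27.

x* ≈ 470, y* ≈ 12.4, z* ≈ 3.27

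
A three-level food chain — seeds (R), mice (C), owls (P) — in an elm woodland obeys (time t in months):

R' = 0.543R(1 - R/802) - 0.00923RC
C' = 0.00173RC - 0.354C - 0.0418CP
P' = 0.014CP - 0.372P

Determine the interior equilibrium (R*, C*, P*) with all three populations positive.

R* ≈ 440, C* ≈ 26.6, P* ≈ 9.73

From dP/dt = 0: 0.014C* = 0.372, so C* = 26.6.
From dR/dt = 0: 0.543(1 - R*/802) = 0.00923·26.6, giving R* = 802·(1 - 0.452) = 440.
From dC/dt = 0: 0.00173·440 - 0.354 = 0.0418P*, so P* = 0.407/0.0418 = 9.73.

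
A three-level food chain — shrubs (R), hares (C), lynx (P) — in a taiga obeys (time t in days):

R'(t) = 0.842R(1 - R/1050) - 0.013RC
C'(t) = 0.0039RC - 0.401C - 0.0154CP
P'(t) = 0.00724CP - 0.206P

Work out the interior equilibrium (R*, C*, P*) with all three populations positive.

R* ≈ 589, C* ≈ 28.5, P* ≈ 123

From dP/dt = 0: 0.00724C* = 0.206, so C* = 28.5.
From dR/dt = 0: 0.842(1 - R*/1050) = 0.013·28.5, giving R* = 1050·(1 - 0.439) = 589.
From dC/dt = 0: 0.0039·589 - 0.401 = 0.0154P*, so P* = 1.9/0.0154 = 123.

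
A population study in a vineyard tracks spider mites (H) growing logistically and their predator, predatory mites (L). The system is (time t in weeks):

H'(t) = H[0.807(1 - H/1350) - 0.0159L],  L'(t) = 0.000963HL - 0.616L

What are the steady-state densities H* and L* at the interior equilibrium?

From dL/dt = 0 with L > 0: 0.000963H* = 0.616, so H* = 640.
Substitute into dH/dt = 0: 0.807(1 - 640/1350) = 0.0159L*.
The bracket is 0.526, giving L* = 0.425/0.0159 = 26.7.

H* ≈ 640, L* ≈ 26.7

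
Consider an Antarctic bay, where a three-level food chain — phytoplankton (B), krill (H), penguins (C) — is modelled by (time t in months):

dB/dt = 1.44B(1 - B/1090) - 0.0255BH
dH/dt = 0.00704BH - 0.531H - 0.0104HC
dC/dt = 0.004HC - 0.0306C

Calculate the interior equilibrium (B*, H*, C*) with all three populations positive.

B* ≈ 942, H* ≈ 7.65, C* ≈ 587

From dC/dt = 0: 0.004H* = 0.0306, so H* = 7.65.
From dB/dt = 0: 1.44(1 - B*/1090) = 0.0255·7.65, giving B* = 1090·(1 - 0.135) = 942.
From dH/dt = 0: 0.00704·942 - 0.531 = 0.0104C*, so C* = 6.1/0.0104 = 587.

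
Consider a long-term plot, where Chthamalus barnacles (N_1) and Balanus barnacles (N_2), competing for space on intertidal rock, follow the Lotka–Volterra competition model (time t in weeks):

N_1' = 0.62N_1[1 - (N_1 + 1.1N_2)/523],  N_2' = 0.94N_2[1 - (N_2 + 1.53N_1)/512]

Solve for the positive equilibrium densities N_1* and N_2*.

N_1* ≈ 58.9, N_2* ≈ 422

Setting both brackets to zero gives the nullclines N_1 + 1.1N_2 = 523 and 1.53N_1 + N_2 = 512.
Substituting N_2 = 512 - 1.53N_1 into the first: N_1(1 - 1.1·1.53) = 523 - 1.1·512.
So N_1* = -40.2/-0.683 = 58.9, and then N_2* = 512 - 1.53·58.9 = 422.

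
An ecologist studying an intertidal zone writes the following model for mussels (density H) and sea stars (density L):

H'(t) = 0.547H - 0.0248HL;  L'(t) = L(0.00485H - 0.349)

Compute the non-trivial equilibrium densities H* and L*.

Set dL/dt = 0 with L > 0: 0.00485H - 0.349 = 0, so H* = 0.349/0.00485 = 72.
Set dH/dt = 0 with H > 0: 0.547 - 0.0248L = 0, so L* = 0.547/0.0248 = 22.1.

H* ≈ 72, L* ≈ 22.1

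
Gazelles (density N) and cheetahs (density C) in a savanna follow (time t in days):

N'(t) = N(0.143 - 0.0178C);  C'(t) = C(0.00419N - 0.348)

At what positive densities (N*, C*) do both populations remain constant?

Set dC/dt = 0 with C > 0: 0.00419N - 0.348 = 0, so N* = 0.348/0.00419 = 83.1.
Set dN/dt = 0 with N > 0: 0.143 - 0.0178C = 0, so C* = 0.143/0.0178 = 8.03.

N* ≈ 83.1, C* ≈ 8.03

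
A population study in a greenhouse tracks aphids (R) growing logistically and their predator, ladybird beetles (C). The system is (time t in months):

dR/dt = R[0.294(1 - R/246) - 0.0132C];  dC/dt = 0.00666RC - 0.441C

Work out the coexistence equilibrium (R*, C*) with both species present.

R* ≈ 66.2, C* ≈ 16.3

From dC/dt = 0 with C > 0: 0.00666R* = 0.441, so R* = 66.2.
Substitute into dR/dt = 0: 0.294(1 - 66.2/246) = 0.0132C*.
The bracket is 0.731, giving C* = 0.215/0.0132 = 16.3.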